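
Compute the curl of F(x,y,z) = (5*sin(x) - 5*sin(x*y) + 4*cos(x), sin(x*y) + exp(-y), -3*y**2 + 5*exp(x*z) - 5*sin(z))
(-6*y, -5*z*exp(x*z), (5*x + y)*cos(x*y))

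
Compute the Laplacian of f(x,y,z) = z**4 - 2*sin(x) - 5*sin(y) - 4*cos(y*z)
4*y**2*cos(y*z) + 4*z**2*cos(y*z) + 12*z**2 + 2*sin(x) + 5*sin(y)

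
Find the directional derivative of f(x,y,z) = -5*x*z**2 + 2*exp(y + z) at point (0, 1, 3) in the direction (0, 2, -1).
2*sqrt(5)*exp(4)/5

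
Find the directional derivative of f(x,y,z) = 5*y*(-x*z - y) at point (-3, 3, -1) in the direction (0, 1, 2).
9*sqrt(5)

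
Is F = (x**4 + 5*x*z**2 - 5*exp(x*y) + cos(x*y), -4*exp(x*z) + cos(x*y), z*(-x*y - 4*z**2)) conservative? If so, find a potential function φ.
No, ∇×F = (x*(-z + 4*exp(x*z)), z*(10*x + y), 5*x*exp(x*y) + x*sin(x*y) - y*sin(x*y) - 4*z*exp(x*z)) ≠ 0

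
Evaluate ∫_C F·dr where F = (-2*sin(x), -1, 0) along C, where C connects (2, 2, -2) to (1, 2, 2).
-2*cos(2) + 2*cos(1)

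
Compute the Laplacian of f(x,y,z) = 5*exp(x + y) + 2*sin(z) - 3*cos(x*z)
3*x**2*cos(x*z) + 3*z**2*cos(x*z) + 10*exp(x + y) - 2*sin(z)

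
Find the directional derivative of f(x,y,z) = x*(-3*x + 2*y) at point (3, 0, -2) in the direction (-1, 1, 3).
24*sqrt(11)/11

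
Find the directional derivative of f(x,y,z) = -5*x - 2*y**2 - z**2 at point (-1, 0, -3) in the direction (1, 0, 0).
-5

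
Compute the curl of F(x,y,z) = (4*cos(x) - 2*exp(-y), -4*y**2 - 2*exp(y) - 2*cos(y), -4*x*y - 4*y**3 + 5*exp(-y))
(-4*x - 12*y**2 - 5*exp(-y), 4*y, -2*exp(-y))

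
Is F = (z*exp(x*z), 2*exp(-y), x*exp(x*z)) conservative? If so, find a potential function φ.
Yes, F is conservative. φ = exp(x*z) - 2*exp(-y)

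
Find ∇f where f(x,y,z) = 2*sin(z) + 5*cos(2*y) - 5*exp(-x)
(5*exp(-x), -10*sin(2*y), 2*cos(z))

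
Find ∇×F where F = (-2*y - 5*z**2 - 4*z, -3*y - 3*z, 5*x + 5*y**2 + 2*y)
(10*y + 5, -10*z - 9, 2)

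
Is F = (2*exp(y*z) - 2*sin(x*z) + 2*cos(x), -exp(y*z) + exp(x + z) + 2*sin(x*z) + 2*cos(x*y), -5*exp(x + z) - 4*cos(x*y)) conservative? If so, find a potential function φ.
No, ∇×F = (4*x*sin(x*y) - 2*x*cos(x*z) + y*exp(y*z) - exp(x + z), -2*x*cos(x*z) + 2*y*exp(y*z) - 4*y*sin(x*y) + 5*exp(x + z), -2*y*sin(x*y) - 2*z*exp(y*z) + 2*z*cos(x*z) + exp(x + z)) ≠ 0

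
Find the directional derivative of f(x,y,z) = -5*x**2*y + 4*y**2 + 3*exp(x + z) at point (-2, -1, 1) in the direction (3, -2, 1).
2*sqrt(14)*(3 - E)*exp(-1)/7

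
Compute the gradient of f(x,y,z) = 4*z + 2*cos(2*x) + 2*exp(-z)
(-4*sin(2*x), 0, 4 - 2*exp(-z))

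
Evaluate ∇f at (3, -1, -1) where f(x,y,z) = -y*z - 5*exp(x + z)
(-5*exp(2), 1, 1 - 5*exp(2))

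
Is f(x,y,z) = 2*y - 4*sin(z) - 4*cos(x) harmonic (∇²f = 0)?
No, ∇²f = 4*sin(z) + 4*cos(x)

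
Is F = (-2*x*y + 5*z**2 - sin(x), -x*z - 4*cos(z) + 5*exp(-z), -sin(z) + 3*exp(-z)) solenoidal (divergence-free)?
No, ∇·F = -2*y - cos(x) - cos(z) - 3*exp(-z)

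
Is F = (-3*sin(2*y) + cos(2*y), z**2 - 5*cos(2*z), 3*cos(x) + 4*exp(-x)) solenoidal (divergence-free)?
Yes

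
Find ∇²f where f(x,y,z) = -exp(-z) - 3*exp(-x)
-exp(-z) - 3*exp(-x)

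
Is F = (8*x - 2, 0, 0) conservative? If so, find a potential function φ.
Yes, F is conservative. φ = 2*x*(2*x - 1)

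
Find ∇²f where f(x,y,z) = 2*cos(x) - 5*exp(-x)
-2*cos(x) - 5*exp(-x)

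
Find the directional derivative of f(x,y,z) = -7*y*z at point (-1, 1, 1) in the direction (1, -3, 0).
21*sqrt(10)/10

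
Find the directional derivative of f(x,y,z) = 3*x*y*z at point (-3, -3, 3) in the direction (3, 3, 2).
-54*sqrt(22)/11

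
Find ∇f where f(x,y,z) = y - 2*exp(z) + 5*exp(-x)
(-5*exp(-x), 1, -2*exp(z))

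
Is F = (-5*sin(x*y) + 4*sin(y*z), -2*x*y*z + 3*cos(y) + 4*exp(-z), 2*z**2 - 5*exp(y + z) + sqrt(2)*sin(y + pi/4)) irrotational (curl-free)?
No, ∇×F = (2*x*y - 5*exp(y + z) + sqrt(2)*cos(y + pi/4) + 4*exp(-z), 4*y*cos(y*z), 5*x*cos(x*y) - 2*y*z - 4*z*cos(y*z))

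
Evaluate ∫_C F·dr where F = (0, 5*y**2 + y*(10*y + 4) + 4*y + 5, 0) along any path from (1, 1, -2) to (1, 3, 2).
172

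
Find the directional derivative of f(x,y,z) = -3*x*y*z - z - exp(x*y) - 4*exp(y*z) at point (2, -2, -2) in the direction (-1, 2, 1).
sqrt(6)*(-6 + 47*exp(4) + 24*exp(8))*exp(-4)/6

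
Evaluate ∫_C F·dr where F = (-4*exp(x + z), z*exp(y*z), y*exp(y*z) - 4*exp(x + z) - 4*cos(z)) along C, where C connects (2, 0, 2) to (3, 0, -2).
-4*E + 8*sin(2) + 4*exp(4)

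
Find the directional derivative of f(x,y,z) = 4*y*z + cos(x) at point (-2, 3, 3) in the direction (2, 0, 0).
sin(2)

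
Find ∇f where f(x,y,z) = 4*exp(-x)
(-4*exp(-x), 0, 0)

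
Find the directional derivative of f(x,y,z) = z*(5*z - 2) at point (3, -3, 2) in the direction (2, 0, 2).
9*sqrt(2)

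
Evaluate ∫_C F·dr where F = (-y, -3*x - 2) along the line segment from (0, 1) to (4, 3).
-24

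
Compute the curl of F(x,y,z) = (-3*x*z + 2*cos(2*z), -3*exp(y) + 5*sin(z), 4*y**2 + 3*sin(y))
(8*y + 3*cos(y) - 5*cos(z), -3*x - 4*sin(2*z), 0)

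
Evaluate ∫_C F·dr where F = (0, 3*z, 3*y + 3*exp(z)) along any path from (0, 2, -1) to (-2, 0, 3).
-3*exp(-1) + 6 + 3*exp(3)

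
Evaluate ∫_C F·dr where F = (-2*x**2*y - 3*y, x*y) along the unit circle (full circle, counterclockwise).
7*pi/2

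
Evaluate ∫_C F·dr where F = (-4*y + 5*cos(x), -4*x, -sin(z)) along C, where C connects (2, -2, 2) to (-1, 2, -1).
-8 - 5*sin(2) - 5*sin(1) - cos(2) + cos(1)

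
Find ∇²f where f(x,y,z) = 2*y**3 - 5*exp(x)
12*y - 5*exp(x)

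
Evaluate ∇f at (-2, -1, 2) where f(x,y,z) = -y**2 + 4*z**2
(0, 2, 16)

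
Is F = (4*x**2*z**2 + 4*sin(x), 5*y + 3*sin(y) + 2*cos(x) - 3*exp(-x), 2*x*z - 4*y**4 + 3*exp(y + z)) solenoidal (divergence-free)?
No, ∇·F = 8*x*z**2 + 2*x + 3*exp(y + z) + 4*cos(x) + 3*cos(y) + 5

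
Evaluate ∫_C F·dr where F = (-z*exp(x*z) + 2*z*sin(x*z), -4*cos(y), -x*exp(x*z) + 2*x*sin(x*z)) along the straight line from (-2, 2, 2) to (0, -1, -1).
-3 + 2*cos(4) + exp(-4) + 4*sin(1) + 4*sin(2)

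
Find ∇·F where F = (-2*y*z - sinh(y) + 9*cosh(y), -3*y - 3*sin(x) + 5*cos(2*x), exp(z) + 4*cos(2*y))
exp(z) - 3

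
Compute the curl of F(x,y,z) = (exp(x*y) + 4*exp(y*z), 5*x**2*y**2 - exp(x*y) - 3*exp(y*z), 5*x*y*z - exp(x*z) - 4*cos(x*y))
(5*x*z + 4*x*sin(x*y) + 3*y*exp(y*z), -5*y*z + 4*y*exp(y*z) - 4*y*sin(x*y) + z*exp(x*z), 10*x*y**2 - x*exp(x*y) - y*exp(x*y) - 4*z*exp(y*z))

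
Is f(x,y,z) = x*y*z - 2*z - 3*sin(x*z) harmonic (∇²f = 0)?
No, ∇²f = 3*(x**2 + z**2)*sin(x*z)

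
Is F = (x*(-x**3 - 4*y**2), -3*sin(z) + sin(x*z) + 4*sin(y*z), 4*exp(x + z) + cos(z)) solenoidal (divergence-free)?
No, ∇·F = -4*x**3 - 4*y**2 + 4*z*cos(y*z) + 4*exp(x + z) - sin(z)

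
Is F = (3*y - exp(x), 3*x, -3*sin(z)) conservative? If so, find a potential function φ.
Yes, F is conservative. φ = 3*x*y - exp(x) + 3*cos(z)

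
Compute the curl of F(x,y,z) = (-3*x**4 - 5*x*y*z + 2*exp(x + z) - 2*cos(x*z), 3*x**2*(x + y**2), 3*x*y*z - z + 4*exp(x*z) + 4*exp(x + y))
(3*x*z + 4*exp(x + y), -5*x*y + 2*x*sin(x*z) - 3*y*z - 4*z*exp(x*z) - 4*exp(x + y) + 2*exp(x + z), x*(9*x + 6*y**2 + 5*z))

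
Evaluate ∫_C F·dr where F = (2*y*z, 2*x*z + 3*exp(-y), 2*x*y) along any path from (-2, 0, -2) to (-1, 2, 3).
-9 - 3*exp(-2)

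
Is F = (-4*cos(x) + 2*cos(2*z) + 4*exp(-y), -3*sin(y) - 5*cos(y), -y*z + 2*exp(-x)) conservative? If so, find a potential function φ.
No, ∇×F = (-z, -4*sin(2*z) + 2*exp(-x), 4*exp(-y)) ≠ 0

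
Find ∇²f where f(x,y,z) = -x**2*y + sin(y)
-2*y - sin(y)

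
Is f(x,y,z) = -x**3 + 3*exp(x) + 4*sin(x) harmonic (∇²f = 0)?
No, ∇²f = -6*x + 3*exp(x) - 4*sin(x)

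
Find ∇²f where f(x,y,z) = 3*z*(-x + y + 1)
0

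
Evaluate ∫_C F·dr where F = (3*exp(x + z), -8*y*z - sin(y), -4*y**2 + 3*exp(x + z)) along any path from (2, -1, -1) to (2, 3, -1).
cos(3) - cos(1) + 32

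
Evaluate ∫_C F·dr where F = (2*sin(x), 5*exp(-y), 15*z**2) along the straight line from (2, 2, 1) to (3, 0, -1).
-15 + 2*cos(2) + 5*exp(-2) - 2*cos(3)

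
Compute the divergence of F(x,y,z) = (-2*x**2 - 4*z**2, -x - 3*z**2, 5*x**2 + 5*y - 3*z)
-4*x - 3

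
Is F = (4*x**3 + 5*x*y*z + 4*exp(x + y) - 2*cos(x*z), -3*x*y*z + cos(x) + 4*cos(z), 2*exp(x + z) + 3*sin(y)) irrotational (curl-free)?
No, ∇×F = (3*x*y + 4*sin(z) + 3*cos(y), 5*x*y + 2*x*sin(x*z) - 2*exp(x + z), -5*x*z - 3*y*z - 4*exp(x + y) - sin(x))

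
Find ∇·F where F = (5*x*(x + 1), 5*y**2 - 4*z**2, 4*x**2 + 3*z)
10*x + 10*y + 8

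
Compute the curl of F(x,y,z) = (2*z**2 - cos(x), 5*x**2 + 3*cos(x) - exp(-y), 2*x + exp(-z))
(0, 4*z - 2, 10*x - 3*sin(x))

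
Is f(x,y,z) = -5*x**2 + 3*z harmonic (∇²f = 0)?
No, ∇²f = -10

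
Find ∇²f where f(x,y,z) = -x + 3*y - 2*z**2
-4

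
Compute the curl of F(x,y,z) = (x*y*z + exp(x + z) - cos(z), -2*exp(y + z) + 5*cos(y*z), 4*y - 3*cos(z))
(5*y*sin(y*z) + 2*exp(y + z) + 4, x*y + exp(x + z) + sin(z), -x*z)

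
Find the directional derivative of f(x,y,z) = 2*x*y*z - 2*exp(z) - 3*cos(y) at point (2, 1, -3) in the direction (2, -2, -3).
6*sqrt(17)*(-exp(3)*sin(1) + 1)*exp(-3)/17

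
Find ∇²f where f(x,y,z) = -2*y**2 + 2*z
-4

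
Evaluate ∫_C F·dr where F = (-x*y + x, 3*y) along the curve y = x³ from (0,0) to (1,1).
9/5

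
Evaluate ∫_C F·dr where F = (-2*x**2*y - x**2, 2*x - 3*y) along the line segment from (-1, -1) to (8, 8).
-2250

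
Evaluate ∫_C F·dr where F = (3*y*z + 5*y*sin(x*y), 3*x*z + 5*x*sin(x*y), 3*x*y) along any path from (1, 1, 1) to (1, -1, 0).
-3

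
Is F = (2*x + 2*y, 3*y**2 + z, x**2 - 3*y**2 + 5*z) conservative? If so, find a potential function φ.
No, ∇×F = (-6*y - 1, -2*x, -2) ≠ 0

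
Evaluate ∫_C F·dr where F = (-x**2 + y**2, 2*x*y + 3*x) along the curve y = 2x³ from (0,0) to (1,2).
49/6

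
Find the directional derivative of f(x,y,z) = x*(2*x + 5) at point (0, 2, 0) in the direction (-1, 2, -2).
-5/3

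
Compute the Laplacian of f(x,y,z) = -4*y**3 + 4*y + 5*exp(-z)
-24*y + 5*exp(-z)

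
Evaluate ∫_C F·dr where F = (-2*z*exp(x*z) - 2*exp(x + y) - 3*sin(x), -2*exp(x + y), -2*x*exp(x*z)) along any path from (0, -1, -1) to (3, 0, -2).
-2*exp(3) + 3*cos(3) - 1 - 2*exp(-6) + 2*exp(-1)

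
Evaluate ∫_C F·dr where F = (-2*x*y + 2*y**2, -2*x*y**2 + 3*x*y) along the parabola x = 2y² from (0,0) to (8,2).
-72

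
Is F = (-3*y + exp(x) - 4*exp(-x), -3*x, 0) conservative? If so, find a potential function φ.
Yes, F is conservative. φ = -3*x*y + exp(x) + 4*exp(-x)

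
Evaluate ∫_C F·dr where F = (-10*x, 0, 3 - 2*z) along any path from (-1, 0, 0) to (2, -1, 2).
-13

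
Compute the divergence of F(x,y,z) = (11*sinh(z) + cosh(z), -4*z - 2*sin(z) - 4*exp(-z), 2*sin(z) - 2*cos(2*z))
2*(4*sin(z) + 1)*cos(z)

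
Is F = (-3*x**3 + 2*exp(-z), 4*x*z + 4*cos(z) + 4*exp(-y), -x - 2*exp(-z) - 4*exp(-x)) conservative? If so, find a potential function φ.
No, ∇×F = (-4*x + 4*sin(z), 1 - 2*exp(-z) - 4*exp(-x), 4*z) ≠ 0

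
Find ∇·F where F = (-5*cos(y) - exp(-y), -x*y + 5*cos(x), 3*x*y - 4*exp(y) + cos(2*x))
-x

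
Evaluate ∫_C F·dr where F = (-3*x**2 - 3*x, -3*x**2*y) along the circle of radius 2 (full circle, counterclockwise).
0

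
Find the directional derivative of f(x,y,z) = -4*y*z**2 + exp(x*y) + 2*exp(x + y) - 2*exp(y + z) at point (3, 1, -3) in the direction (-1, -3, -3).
2*sqrt(19)*(-4*exp(6) - 5*exp(5) + 6 + 18*exp(2))*exp(-2)/19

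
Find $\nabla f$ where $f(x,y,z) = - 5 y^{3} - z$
(0, -15*y**2, -1)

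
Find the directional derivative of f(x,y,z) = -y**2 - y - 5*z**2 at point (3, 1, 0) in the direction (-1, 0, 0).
0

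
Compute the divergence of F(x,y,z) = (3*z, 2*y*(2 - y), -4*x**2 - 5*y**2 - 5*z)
-4*y - 1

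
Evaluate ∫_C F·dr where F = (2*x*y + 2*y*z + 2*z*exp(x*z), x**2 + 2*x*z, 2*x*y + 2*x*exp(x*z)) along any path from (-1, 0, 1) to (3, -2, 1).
-30 - 2*exp(-1) + 2*exp(3)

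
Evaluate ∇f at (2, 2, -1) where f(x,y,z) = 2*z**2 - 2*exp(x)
(-2*exp(2), 0, -4)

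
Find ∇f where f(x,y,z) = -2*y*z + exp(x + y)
(exp(x + y), -2*z + exp(x + y), -2*y)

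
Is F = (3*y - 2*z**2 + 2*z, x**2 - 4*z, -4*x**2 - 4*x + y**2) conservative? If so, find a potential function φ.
No, ∇×F = (2*y + 4, 8*x - 4*z + 6, 2*x - 3) ≠ 0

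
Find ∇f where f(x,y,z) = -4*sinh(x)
(-4*cosh(x), 0, 0)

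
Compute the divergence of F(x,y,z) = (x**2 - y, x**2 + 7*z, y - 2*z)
2*x - 2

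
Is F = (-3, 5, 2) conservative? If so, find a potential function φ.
Yes, F is conservative. φ = -3*x + 5*y + 2*z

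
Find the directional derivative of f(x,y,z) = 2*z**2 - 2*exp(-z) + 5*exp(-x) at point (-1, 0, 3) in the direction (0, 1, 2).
4*sqrt(5)*(1 + 6*exp(3))*exp(-3)/5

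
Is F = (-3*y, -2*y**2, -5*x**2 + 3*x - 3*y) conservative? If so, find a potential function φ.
No, ∇×F = (-3, 10*x - 3, 3) ≠ 0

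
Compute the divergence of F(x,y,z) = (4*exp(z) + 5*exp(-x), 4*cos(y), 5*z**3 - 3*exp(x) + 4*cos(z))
15*z**2 - 4*sin(y) - 4*sin(z) - 5*exp(-x)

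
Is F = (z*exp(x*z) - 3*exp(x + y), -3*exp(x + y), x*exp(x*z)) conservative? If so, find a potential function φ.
Yes, F is conservative. φ = exp(x*z) - 3*exp(x + y)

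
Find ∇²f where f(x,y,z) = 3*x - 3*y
0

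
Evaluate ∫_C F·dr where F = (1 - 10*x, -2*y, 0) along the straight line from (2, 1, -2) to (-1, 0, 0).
13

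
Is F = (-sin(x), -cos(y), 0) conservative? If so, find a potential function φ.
Yes, F is conservative. φ = -sin(y) + cos(x)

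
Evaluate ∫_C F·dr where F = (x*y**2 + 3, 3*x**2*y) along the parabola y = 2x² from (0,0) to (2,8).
914/3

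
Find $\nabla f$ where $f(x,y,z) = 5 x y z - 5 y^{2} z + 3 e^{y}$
(5*y*z, 5*x*z - 10*y*z + 3*exp(y), 5*y*(x - y))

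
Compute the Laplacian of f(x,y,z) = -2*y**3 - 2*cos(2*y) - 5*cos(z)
-12*y + 8*cos(2*y) + 5*cos(z)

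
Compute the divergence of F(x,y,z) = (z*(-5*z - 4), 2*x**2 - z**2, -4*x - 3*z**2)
-6*z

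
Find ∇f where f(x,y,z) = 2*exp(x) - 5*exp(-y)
(2*exp(x), 5*exp(-y), 0)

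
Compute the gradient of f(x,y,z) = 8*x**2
(16*x, 0, 0)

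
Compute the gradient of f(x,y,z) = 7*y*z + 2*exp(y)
(0, 7*z + 2*exp(y), 7*y)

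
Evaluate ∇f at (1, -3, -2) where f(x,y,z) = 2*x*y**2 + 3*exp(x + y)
(3*exp(-2) + 18, -12 + 3*exp(-2), 0)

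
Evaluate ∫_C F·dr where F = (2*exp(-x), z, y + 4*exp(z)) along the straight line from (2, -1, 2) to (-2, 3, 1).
-6*exp(2) + 2*exp(-2) + 5 + 4*E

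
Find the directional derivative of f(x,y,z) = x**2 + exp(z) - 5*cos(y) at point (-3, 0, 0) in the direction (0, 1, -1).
-sqrt(2)/2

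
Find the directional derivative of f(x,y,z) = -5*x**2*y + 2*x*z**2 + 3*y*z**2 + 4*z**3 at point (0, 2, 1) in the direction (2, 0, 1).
28*sqrt(5)/5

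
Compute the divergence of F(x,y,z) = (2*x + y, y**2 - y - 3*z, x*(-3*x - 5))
2*y + 1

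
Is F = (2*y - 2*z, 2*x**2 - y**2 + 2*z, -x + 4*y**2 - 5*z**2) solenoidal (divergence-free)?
No, ∇·F = -2*y - 10*z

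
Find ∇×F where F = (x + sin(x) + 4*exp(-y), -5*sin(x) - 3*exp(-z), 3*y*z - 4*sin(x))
(3*z - 3*exp(-z), 4*cos(x), -5*cos(x) + 4*exp(-y))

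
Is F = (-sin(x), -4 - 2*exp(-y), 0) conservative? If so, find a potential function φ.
Yes, F is conservative. φ = -4*y + cos(x) + 2*exp(-y)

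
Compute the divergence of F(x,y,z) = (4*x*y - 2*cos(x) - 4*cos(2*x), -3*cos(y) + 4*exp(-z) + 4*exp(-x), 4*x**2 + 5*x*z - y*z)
5*x + 3*y + 2*sin(x) + 8*sin(2*x) + 3*sin(y)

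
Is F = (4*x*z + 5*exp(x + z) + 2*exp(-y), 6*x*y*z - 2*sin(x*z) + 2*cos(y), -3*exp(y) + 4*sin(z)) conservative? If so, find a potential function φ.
No, ∇×F = (-6*x*y + 2*x*cos(x*z) - 3*exp(y), 4*x + 5*exp(x + z), 6*y*z - 2*z*cos(x*z) + 2*exp(-y)) ≠ 0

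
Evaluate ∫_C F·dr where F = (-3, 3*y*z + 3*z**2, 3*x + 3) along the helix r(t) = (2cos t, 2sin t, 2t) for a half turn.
12 - 48*pi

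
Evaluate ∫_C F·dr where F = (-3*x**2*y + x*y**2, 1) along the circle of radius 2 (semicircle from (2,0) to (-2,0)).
6*pi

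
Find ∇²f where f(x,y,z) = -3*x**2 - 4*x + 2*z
-6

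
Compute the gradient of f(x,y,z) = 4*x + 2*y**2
(4, 4*y, 0)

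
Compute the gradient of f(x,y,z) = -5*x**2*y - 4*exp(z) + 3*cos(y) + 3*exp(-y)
(-10*x*y, -5*x**2 - 3*sin(y) - 3*exp(-y), -4*exp(z))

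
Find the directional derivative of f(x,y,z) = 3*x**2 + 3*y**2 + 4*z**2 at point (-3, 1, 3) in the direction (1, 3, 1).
24*sqrt(11)/11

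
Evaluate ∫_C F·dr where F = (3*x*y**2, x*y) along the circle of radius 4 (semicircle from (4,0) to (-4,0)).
128/3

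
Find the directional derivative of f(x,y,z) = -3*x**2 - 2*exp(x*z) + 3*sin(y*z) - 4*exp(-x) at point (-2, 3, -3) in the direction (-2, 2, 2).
2*sqrt(3)*(-exp(6) - 2*exp(2) - 6)/3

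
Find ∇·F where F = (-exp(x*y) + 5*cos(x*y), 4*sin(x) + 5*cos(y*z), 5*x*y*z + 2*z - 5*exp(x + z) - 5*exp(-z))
5*x*y - y*exp(x*y) - 5*y*sin(x*y) - 5*z*sin(y*z) - 5*exp(x + z) + 2 + 5*exp(-z)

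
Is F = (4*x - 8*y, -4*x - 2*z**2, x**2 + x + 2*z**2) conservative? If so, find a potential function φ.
No, ∇×F = (4*z, -2*x - 1, 4) ≠ 0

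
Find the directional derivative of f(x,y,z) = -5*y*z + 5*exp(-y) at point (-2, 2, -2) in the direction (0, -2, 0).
-10 + 5*exp(-2)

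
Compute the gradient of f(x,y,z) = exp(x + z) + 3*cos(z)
(exp(x + z), 0, exp(x + z) - 3*sin(z))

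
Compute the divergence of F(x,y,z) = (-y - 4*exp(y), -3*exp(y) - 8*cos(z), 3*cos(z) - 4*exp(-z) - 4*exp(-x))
-3*exp(y) - 3*sin(z) + 4*exp(-z)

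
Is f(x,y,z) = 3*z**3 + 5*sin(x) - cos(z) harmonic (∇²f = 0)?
No, ∇²f = 18*z - 5*sin(x) + cos(z)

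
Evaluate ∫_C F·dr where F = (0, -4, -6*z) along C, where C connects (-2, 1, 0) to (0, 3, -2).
-20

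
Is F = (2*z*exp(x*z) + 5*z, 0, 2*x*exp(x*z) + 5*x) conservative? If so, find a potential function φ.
Yes, F is conservative. φ = 5*x*z + 2*exp(x*z)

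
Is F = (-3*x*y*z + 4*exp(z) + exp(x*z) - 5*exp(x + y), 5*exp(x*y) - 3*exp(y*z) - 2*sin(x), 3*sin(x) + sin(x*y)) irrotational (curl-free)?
No, ∇×F = (x*cos(x*y) + 3*y*exp(y*z), -3*x*y + x*exp(x*z) - y*cos(x*y) + 4*exp(z) - 3*cos(x), 3*x*z + 5*y*exp(x*y) + 5*exp(x + y) - 2*cos(x))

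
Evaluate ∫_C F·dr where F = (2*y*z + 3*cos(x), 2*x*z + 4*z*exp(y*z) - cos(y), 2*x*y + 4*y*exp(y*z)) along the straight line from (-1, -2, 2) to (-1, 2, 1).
-12 - 2*sin(2) - 4*exp(-4) + 4*exp(2)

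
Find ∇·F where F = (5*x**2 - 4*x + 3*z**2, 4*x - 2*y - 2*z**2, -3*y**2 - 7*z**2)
10*x - 14*z - 6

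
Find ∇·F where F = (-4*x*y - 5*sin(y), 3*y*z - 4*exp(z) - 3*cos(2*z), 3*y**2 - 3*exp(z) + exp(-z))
-4*y + 3*z - 3*exp(z) - exp(-z)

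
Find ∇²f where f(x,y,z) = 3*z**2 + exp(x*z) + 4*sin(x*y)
x**2*exp(x*z) - 4*x**2*sin(x*y) - 4*y**2*sin(x*y) + z**2*exp(x*z) + 6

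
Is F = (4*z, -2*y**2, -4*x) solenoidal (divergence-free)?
No, ∇·F = -4*y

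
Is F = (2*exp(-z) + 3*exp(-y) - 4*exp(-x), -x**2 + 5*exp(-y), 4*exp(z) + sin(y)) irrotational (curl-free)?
No, ∇×F = (cos(y), -2*exp(-z), -2*x + 3*exp(-y))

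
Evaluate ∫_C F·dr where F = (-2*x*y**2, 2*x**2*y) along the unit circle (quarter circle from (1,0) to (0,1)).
1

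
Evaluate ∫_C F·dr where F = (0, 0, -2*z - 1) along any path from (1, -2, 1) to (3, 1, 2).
-4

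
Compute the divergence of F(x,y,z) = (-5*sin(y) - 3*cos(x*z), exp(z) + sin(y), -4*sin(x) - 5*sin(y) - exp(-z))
3*z*sin(x*z) + cos(y) + exp(-z)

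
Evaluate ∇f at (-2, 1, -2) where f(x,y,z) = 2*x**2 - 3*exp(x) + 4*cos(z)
(-8 - 3*exp(-2), 0, 4*sin(2))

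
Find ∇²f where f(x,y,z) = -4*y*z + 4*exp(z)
4*exp(z)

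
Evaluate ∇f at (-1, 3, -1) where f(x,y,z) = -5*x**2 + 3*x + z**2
(13, 0, -2)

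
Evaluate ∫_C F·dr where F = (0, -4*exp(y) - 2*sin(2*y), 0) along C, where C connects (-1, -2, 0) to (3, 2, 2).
-8*sinh(2)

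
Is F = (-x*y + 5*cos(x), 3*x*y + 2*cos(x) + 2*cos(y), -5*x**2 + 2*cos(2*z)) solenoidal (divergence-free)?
No, ∇·F = 3*x - y - 5*sin(x) - 2*sin(y) - 4*sin(2*z)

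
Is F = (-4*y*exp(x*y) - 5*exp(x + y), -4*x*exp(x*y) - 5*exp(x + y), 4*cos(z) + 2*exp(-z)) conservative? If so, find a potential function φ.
Yes, F is conservative. φ = -4*exp(x*y) - 5*exp(x + y) + 4*sin(z) - 2*exp(-z)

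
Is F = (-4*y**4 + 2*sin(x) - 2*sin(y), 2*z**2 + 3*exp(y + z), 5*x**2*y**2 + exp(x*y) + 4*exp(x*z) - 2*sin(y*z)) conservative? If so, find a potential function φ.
No, ∇×F = (10*x**2*y + x*exp(x*y) - 2*z*cos(y*z) - 4*z - 3*exp(y + z), -10*x*y**2 - y*exp(x*y) - 4*z*exp(x*z), 16*y**3 + 2*cos(y)) ≠ 0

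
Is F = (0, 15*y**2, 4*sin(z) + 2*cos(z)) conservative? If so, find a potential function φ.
Yes, F is conservative. φ = 5*y**3 + 2*sin(z) - 4*cos(z)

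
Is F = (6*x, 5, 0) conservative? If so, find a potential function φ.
Yes, F is conservative. φ = 3*x**2 + 5*y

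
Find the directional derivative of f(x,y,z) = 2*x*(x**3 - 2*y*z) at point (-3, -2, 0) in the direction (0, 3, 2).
-48*sqrt(13)/13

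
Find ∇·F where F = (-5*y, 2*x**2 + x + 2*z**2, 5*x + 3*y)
0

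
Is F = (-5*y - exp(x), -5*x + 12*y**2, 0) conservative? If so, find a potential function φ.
Yes, F is conservative. φ = -5*x*y + 4*y**3 - exp(x)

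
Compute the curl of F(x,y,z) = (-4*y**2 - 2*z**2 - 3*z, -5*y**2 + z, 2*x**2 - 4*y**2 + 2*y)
(1 - 8*y, -4*x - 4*z - 3, 8*y)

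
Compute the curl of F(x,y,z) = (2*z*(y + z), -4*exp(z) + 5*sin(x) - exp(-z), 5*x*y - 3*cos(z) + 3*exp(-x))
(5*x + 4*exp(z) - exp(-z), -3*y + 4*z + 3*exp(-x), -2*z + 5*cos(x))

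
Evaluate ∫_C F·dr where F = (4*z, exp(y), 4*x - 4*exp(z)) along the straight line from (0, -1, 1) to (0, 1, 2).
((5 - 4*E)*exp(2) - 1)*exp(-1)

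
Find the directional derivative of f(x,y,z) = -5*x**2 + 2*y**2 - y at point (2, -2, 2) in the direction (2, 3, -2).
-67*sqrt(17)/17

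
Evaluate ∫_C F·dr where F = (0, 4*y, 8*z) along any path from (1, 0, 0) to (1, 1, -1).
6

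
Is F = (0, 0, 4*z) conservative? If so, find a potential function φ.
Yes, F is conservative. φ = 2*z**2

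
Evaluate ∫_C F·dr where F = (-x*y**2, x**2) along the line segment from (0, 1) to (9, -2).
-567/4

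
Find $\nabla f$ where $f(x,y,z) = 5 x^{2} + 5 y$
(10*x, 5, 0)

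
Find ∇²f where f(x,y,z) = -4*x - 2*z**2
-4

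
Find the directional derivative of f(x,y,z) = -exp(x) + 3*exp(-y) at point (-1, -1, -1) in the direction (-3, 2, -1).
3*sqrt(14)*(1 - 2*exp(2))*exp(-1)/14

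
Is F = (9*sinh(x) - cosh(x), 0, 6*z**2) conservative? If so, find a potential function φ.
Yes, F is conservative. φ = 2*z**3 - sinh(x) + 9*cosh(x)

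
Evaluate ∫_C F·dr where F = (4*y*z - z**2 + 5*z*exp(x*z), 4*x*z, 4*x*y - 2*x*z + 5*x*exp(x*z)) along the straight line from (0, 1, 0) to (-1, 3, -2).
23 + 5*exp(2)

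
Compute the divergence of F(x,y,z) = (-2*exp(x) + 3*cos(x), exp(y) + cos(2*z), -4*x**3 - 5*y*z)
-5*y - 2*exp(x) + exp(y) - 3*sin(x)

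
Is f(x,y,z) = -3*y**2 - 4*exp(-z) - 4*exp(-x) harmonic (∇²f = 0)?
No, ∇²f = -6 - 4*exp(-z) - 4*exp(-x)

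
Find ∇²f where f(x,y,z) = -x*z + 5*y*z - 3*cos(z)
3*cos(z)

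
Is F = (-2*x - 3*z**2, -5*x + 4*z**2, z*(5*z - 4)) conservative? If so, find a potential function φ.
No, ∇×F = (-8*z, -6*z, -5) ≠ 0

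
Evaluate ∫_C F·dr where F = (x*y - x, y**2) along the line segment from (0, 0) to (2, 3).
11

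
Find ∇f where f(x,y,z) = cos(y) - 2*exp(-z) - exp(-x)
(exp(-x), -sin(y), 2*exp(-z))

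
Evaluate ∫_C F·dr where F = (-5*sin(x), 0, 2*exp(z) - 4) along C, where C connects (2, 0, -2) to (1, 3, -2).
-5*cos(2) + 5*cos(1)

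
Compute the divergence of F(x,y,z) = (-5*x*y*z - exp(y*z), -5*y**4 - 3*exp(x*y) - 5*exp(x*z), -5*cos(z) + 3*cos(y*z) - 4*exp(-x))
-3*x*exp(x*y) - 20*y**3 - 5*y*z - 3*y*sin(y*z) + 5*sin(z)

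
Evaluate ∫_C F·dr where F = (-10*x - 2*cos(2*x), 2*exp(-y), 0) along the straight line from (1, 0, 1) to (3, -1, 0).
-38 - 2*E - sin(6) + sin(2)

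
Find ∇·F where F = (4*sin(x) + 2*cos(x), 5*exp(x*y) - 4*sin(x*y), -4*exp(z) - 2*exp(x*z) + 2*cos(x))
5*x*exp(x*y) - 2*x*exp(x*z) - 4*x*cos(x*y) - 4*exp(z) - 2*sin(x) + 4*cos(x)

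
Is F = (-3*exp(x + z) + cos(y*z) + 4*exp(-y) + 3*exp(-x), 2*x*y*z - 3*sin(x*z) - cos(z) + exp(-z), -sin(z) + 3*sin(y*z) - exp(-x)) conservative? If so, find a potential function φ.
No, ∇×F = (-2*x*y + 3*x*cos(x*z) + 3*z*cos(y*z) - sin(z) + exp(-z), -y*sin(y*z) - 3*exp(x + z) - exp(-x), (z*(2*y + sin(y*z) - 3*cos(x*z))*exp(y) + 4)*exp(-y)) ≠ 0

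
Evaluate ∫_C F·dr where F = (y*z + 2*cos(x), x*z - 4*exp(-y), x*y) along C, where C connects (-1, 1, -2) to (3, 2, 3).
-4*exp(-1) + 2*sin(3) + 4*exp(-2) + 2*sin(1) + 16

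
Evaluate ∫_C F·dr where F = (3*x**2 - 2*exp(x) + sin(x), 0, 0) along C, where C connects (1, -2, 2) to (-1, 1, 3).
-2 + 4*sinh(1)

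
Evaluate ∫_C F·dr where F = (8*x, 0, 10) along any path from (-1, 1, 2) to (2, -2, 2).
12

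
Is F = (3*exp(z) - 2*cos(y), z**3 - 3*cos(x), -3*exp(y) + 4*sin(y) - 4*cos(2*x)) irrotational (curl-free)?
No, ∇×F = (-3*z**2 - 3*exp(y) + 4*cos(y), 3*exp(z) - 8*sin(2*x), 3*sin(x) - 2*sin(y))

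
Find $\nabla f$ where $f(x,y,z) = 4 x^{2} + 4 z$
(8*x, 0, 4)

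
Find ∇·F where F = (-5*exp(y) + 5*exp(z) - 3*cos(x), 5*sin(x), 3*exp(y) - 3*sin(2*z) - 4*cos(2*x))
3*sin(x) - 6*cos(2*z)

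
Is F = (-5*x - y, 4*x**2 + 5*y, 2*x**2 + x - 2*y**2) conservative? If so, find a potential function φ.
No, ∇×F = (-4*y, -4*x - 1, 8*x + 1) ≠ 0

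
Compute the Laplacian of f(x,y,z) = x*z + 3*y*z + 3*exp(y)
3*exp(y)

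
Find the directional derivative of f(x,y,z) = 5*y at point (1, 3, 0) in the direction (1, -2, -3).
-5*sqrt(14)/7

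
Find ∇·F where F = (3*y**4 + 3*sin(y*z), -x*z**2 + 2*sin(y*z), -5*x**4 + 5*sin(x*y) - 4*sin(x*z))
-4*x*cos(x*z) + 2*z*cos(y*z)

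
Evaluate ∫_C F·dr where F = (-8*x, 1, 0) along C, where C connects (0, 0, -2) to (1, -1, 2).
-5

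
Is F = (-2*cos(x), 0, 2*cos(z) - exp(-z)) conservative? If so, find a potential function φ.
Yes, F is conservative. φ = -2*sin(x) + 2*sin(z) + exp(-z)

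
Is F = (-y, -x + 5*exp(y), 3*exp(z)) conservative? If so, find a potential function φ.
Yes, F is conservative. φ = -x*y + 5*exp(y) + 3*exp(z)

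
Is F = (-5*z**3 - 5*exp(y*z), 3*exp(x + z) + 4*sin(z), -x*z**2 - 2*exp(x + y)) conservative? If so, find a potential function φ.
No, ∇×F = (-2*exp(x + y) - 3*exp(x + z) - 4*cos(z), -5*y*exp(y*z) - 14*z**2 + 2*exp(x + y), 5*z*exp(y*z) + 3*exp(x + z)) ≠ 0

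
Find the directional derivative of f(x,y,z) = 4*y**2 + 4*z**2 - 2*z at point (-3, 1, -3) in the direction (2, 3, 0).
24*sqrt(13)/13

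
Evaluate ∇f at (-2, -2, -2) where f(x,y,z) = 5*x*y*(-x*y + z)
(100, 100, 20)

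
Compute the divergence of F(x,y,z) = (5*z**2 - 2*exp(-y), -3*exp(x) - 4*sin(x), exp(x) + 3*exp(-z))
-3*exp(-z)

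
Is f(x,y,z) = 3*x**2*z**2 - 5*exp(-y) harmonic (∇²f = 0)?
No, ∇²f = 6*x**2 + 6*z**2 - 5*exp(-y)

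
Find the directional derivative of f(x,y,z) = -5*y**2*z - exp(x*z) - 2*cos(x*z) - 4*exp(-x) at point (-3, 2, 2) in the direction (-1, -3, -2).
2*sqrt(14)*(-exp(9) - 1 - 2*exp(6)*sin(6) + 40*exp(6))*exp(-6)/7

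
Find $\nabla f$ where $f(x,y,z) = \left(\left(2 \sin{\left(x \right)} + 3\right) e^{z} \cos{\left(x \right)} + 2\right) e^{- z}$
(-3*sin(x) + 2*cos(2*x), 0, -2*exp(-z))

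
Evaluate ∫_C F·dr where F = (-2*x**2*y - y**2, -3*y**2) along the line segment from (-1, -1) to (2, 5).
-168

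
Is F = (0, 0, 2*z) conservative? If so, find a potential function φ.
Yes, F is conservative. φ = z**2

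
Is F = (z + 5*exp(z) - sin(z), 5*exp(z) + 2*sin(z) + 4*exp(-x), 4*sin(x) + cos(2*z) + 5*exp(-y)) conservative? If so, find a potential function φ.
No, ∇×F = (-5*exp(z) - 2*cos(z) - 5*exp(-y), 5*exp(z) - 4*cos(x) - cos(z) + 1, -4*exp(-x)) ≠ 0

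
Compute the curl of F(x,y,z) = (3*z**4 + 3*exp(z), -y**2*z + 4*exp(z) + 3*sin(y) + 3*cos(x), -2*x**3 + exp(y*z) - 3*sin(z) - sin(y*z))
(y**2 + z*exp(y*z) - z*cos(y*z) - 4*exp(z), 6*x**2 + 12*z**3 + 3*exp(z), -3*sin(x))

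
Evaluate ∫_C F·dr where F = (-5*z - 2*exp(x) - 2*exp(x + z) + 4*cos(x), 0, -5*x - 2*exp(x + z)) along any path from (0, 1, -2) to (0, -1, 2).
-4*sinh(2)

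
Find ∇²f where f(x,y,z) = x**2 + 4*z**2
10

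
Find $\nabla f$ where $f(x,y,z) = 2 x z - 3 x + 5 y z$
(2*z - 3, 5*z, 2*x + 5*y)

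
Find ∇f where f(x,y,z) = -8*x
(-8, 0, 0)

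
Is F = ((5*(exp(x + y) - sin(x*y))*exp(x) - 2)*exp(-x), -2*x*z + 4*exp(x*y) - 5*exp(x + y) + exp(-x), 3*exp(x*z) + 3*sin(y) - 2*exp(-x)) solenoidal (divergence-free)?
No, ∇·F = 4*x*exp(x*y) + 3*x*exp(x*z) - 5*y*cos(x*y) + 2*exp(-x)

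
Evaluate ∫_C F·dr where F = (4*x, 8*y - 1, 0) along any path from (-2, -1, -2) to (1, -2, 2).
7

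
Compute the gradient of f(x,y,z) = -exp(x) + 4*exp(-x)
(-exp(x) - 4*exp(-x), 0, 0)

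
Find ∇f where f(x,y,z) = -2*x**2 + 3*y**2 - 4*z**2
(-4*x, 6*y, -8*z)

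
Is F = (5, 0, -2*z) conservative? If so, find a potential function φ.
Yes, F is conservative. φ = 5*x - z**2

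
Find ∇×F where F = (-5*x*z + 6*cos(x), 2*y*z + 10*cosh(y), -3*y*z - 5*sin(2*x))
(-2*y - 3*z, -5*x + 10*cos(2*x), 0)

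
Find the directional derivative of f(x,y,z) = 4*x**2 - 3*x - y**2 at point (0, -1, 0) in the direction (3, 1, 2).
-sqrt(14)/2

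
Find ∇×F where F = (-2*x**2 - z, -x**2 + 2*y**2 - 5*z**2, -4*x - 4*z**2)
(10*z, 3, -2*x)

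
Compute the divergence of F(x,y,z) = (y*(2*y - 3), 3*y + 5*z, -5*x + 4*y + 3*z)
6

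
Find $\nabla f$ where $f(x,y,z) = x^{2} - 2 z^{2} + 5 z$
(2*x, 0, 5 - 4*z)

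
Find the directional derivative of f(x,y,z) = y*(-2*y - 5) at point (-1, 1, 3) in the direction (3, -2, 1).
9*sqrt(14)/7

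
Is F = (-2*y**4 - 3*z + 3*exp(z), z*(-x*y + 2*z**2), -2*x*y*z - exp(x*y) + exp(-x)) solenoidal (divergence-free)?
No, ∇·F = x*(-2*y - z)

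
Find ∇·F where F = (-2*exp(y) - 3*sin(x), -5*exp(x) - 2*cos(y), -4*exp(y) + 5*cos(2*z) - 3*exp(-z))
2*sin(y) - 10*sin(2*z) - 3*cos(x) + 3*exp(-z)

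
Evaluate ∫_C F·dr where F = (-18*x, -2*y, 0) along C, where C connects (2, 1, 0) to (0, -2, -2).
33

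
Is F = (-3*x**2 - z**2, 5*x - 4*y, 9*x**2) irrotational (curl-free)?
No, ∇×F = (0, -18*x - 2*z, 5)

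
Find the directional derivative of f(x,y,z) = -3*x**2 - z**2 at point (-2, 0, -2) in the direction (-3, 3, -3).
-16*sqrt(3)/3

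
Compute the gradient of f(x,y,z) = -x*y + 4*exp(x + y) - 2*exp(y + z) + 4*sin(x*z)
(-y + 4*z*cos(x*z) + 4*exp(x + y), -x + 4*exp(x + y) - 2*exp(y + z), 4*x*cos(x*z) - 2*exp(y + z))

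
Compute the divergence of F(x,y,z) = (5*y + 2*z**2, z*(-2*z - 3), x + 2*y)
0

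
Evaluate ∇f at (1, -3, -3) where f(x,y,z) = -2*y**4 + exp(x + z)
(exp(-2), 216, exp(-2))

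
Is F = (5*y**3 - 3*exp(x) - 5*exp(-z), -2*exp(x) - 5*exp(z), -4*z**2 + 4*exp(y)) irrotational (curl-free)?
No, ∇×F = (4*exp(y) + 5*exp(z), 5*exp(-z), -15*y**2 - 2*exp(x))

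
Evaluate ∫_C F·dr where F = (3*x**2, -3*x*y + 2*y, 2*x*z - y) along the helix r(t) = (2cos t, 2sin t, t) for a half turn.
-44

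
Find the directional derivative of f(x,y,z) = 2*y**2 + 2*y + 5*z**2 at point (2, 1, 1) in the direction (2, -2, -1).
-22/3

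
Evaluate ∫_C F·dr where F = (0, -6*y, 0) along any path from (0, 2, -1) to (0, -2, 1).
0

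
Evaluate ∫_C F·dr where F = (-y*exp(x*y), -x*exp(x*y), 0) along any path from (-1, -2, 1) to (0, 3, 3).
-1 + exp(2)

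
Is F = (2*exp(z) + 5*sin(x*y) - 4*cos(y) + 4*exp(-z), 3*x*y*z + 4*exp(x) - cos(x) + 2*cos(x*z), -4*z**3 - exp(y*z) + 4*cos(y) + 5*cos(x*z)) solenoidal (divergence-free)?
No, ∇·F = 3*x*z - 5*x*sin(x*z) - y*exp(y*z) + 5*y*cos(x*y) - 12*z**2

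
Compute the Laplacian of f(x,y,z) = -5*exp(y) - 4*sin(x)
-5*exp(y) + 4*sin(x)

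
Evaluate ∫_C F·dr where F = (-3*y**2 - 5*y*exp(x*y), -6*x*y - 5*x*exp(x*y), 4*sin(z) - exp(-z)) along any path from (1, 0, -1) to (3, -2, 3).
-31 - E - 5*exp(-6) + exp(-3) + 4*cos(1) - 4*cos(3)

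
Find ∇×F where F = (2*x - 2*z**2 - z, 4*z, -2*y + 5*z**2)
(-6, -4*z - 1, 0)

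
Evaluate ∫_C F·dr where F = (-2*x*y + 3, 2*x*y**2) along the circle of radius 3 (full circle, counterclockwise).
81*pi/2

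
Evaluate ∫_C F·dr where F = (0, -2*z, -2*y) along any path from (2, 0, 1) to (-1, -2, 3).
12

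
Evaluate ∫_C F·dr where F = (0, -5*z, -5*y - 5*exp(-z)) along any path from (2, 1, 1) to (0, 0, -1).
5 + 10*sinh(1)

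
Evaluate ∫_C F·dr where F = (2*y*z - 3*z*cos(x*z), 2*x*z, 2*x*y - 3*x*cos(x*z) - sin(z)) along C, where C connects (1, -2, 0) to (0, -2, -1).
-1 + cos(1)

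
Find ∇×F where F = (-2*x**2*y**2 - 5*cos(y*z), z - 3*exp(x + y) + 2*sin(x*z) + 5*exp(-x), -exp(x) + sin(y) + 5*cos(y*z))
(-2*x*cos(x*z) - 5*z*sin(y*z) + cos(y) - 1, 5*y*sin(y*z) + exp(x), 4*x**2*y - 5*z*sin(y*z) + 2*z*cos(x*z) - 3*exp(x + y) - 5*exp(-x))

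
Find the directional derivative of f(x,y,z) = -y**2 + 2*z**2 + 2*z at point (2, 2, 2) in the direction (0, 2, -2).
-7*sqrt(2)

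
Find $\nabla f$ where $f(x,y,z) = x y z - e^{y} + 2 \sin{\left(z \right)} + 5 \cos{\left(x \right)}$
(y*z - 5*sin(x), x*z - exp(y), x*y + 2*cos(z))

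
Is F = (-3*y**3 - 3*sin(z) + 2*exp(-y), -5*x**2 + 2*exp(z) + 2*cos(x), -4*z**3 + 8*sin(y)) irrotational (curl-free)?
No, ∇×F = (-2*exp(z) + 8*cos(y), -3*cos(z), -10*x + 9*y**2 - 2*sin(x) + 2*exp(-y))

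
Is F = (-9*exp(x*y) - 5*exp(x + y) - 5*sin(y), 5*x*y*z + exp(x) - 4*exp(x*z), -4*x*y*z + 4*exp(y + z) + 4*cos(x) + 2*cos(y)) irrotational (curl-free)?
No, ∇×F = (-5*x*y - 4*x*z + 4*x*exp(x*z) + 4*exp(y + z) - 2*sin(y), 4*y*z + 4*sin(x), 9*x*exp(x*y) + 5*y*z - 4*z*exp(x*z) + exp(x) + 5*exp(x + y) + 5*cos(y))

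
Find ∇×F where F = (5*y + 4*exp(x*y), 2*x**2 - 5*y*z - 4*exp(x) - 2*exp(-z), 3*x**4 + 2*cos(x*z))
(5*y - 2*exp(-z), -12*x**3 + 2*z*sin(x*z), -4*x*exp(x*y) + 4*x - 4*exp(x) - 5)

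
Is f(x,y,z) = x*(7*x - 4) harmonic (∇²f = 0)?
No, ∇²f = 14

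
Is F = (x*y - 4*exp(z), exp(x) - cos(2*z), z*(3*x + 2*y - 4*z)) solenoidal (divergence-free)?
No, ∇·F = 3*x + 3*y - 8*z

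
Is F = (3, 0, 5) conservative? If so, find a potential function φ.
Yes, F is conservative. φ = 3*x + 5*z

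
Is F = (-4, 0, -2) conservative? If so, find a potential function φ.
Yes, F is conservative. φ = -4*x - 2*z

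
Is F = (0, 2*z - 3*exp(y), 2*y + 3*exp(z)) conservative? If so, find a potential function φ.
Yes, F is conservative. φ = 2*y*z - 3*exp(y) + 3*exp(z)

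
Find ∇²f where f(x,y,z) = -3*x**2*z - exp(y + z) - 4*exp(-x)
-6*z - 2*exp(y + z) - 4*exp(-x)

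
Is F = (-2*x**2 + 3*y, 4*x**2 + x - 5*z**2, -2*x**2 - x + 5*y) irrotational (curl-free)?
No, ∇×F = (10*z + 5, 4*x + 1, 8*x - 2)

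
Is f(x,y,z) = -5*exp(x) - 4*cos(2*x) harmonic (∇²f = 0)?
No, ∇²f = -5*exp(x) + 16*cos(2*x)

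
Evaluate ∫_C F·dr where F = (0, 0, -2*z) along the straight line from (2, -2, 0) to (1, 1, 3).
-9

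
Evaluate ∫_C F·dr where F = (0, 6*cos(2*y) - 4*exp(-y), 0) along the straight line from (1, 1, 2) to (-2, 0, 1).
-3*sin(2) - 4*exp(-1) + 4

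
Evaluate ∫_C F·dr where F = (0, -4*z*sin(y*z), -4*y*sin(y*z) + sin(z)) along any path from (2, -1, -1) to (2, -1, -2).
-3*cos(1) + 3*cos(2)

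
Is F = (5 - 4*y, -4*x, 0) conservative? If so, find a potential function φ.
Yes, F is conservative. φ = x*(5 - 4*y)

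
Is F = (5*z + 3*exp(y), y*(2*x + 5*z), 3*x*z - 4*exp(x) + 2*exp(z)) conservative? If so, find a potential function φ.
No, ∇×F = (-5*y, -3*z + 4*exp(x) + 5, 2*y - 3*exp(y)) ≠ 0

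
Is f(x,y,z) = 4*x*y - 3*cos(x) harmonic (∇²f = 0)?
No, ∇²f = 3*cos(x)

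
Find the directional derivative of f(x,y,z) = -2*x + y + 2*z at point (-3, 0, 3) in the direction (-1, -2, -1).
-sqrt(6)/3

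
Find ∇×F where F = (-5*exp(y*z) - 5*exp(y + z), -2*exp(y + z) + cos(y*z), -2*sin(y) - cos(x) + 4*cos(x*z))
(y*sin(y*z) + 2*exp(y + z) - 2*cos(y), -5*y*exp(y*z) + 4*z*sin(x*z) - 5*exp(y + z) - sin(x), 5*z*exp(y*z) + 5*exp(y + z))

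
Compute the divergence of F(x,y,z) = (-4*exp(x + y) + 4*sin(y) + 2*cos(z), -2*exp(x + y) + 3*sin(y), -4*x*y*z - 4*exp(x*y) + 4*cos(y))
-4*x*y - 6*exp(x + y) + 3*cos(y)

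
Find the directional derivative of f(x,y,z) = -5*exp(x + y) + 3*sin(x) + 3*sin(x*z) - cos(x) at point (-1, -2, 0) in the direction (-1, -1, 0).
sqrt(2)*((-3*cos(1) + sin(1))*exp(3) + 10)*exp(-3)/2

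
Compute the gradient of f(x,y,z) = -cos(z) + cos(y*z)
(0, -z*sin(y*z), -y*sin(y*z) + sin(z))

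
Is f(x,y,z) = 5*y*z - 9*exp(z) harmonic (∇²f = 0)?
No, ∇²f = -9*exp(z)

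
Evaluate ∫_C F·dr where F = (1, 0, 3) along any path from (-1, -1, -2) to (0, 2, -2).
1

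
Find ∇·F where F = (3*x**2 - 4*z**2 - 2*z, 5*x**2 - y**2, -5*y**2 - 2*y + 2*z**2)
6*x - 2*y + 4*z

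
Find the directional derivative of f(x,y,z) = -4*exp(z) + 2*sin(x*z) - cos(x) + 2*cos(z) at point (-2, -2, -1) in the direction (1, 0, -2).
sqrt(5)*(-4*E*sin(1) + 6*E*cos(2) - E*sin(2) + 8)*exp(-1)/5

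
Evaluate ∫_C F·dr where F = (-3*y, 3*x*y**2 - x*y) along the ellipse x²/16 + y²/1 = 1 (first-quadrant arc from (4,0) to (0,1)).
-4/3 + 15*pi/4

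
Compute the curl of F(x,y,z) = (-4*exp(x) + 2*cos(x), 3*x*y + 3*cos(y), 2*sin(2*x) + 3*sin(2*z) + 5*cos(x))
(0, 5*sin(x) - 4*cos(2*x), 3*y)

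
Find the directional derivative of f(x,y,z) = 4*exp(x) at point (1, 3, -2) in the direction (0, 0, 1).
0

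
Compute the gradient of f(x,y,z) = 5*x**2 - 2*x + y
(10*x - 2, 1, 0)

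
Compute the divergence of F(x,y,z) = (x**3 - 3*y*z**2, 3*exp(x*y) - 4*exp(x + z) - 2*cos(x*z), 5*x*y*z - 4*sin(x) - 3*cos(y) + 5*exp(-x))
x*(3*x + 5*y + 3*exp(x*y))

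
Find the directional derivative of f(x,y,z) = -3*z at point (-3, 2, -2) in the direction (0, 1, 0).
0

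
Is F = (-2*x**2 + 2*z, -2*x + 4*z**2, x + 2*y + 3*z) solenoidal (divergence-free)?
No, ∇·F = 3 - 4*x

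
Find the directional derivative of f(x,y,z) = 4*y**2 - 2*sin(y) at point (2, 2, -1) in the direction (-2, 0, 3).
0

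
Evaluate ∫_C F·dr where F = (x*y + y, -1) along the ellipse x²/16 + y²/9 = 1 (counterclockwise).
-12*pi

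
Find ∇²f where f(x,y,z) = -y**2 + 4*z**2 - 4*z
6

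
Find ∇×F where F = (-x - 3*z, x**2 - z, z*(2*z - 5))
(1, -3, 2*x)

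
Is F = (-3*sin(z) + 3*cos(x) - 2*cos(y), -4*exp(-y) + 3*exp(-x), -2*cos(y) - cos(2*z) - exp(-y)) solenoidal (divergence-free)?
No, ∇·F = -3*sin(x) + 2*sin(2*z) + 4*exp(-y)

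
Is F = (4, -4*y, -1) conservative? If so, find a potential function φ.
Yes, F is conservative. φ = 4*x - 2*y**2 - z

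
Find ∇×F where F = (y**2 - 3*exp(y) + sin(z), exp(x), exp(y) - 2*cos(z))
(exp(y), cos(z), -2*y + exp(x) + 3*exp(y))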